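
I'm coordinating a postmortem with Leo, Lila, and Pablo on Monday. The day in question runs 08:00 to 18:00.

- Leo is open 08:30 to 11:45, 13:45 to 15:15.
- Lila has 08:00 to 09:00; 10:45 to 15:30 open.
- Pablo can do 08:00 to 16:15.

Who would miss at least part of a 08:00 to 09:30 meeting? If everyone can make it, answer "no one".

Leo, Lila

Leo: not fully free for 08:00-09:30. Lila: not fully free for 08:00-09:30. Pablo: free for 08:00-09:30.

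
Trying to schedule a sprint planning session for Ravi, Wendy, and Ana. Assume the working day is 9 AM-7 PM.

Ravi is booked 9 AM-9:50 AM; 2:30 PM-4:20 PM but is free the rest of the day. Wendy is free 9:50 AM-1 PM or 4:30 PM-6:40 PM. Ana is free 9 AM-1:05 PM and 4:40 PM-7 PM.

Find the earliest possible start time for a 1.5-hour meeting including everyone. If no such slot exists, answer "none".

Ravi free: 09:50-14:30, 16:20-19:00 (invert busy blocks within the working day).
Wendy free: 09:50-13:00, 16:30-18:40.
Ana free: 09:00-13:05, 16:40-19:00.
Ravi ∩ Wendy: 09:50-13:00, 16:30-18:40.
Ravi ∩ Wendy ∩ Ana: 09:50-13:00, 16:40-18:40.
The first common window of at least 90 minutes is 09:50-13:00, so the earliest start is 09:50.

09:50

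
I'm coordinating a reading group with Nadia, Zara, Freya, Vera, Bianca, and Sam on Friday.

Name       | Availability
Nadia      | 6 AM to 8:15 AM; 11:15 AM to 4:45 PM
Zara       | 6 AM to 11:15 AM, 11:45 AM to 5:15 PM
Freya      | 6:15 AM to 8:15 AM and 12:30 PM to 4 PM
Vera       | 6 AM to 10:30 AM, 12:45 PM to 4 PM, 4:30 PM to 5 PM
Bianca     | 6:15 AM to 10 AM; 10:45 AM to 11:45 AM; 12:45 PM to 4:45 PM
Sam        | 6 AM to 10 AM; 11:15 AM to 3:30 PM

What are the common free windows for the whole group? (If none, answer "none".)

06:15-08:15, 12:45-15:30

Nadia ∩ Zara: 06:00-08:15, 11:45-16:45.
Nadia ∩ Zara ∩ Freya: 06:15-08:15, 12:30-16:00.
Nadia ∩ Zara ∩ Freya ∩ Vera: 06:15-08:15, 12:45-16:00.
Nadia ∩ Zara ∩ Freya ∩ Vera ∩ Bianca: 06:15-08:15, 12:45-16:00.
Nadia ∩ Zara ∩ Freya ∩ Vera ∩ Bianca ∩ Sam: 06:15-08:15, 12:45-15:30.
So the common availability across everyone is 06:15-08:15, 12:45-15:30.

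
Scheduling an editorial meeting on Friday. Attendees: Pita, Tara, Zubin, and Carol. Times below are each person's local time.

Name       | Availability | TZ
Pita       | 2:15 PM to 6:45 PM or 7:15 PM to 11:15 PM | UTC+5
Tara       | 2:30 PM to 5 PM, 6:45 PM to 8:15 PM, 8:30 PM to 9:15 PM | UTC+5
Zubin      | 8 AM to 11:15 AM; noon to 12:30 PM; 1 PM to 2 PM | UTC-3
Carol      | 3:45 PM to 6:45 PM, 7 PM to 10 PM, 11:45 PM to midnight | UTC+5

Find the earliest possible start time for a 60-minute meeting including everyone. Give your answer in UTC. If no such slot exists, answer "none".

Pita in UTC: 09:15-13:45, 14:15-18:15 (subtract 5h to convert from UTC+5).
Tara in UTC: 09:30-12:00, 13:45-15:15, 15:30-16:15 (subtract 5h to convert from UTC+5).
Zubin in UTC: 11:00-14:15, 15:00-15:30, 16:00-17:00 (add 3h to convert from UTC-3).
Carol in UTC: 10:45-13:45, 14:00-17:00, 18:45-19:00 (subtract 5h to convert from UTC+5).
Pita ∩ Tara: 09:30-12:00, 14:15-15:15, 15:30-16:15.
Pita ∩ Tara ∩ Zubin: 11:00-12:00, 15:00-15:15, 16:00-16:15.
Pita ∩ Tara ∩ Zubin ∩ Carol: 11:00-12:00, 15:00-15:15, 16:00-16:15.
The first common window of at least 60 minutes is 11:00-12:00, so the earliest start is 11:00.

11:00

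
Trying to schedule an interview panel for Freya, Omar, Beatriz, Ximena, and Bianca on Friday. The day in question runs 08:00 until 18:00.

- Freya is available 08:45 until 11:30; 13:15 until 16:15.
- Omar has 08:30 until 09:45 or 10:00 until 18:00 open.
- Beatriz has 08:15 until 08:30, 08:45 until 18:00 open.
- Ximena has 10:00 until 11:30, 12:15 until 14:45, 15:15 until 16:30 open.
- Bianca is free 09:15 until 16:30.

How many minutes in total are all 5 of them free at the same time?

Freya ∩ Omar: 08:45-09:45, 10:00-11:30, 13:15-16:15.
Freya ∩ Omar ∩ Beatriz: 08:45-09:45, 10:00-11:30, 13:15-16:15.
Freya ∩ Omar ∩ Beatriz ∩ Ximena: 10:00-11:30, 13:15-14:45, 15:15-16:15.
Freya ∩ Omar ∩ Beatriz ∩ Ximena ∩ Bianca: 10:00-11:30, 13:15-14:45, 15:15-16:15.
So the common availability across everyone is 10:00-11:30, 13:15-14:45, 15:15-16:15.
Summing the common windows: 90 + 90 + 60 = 240 minutes.

240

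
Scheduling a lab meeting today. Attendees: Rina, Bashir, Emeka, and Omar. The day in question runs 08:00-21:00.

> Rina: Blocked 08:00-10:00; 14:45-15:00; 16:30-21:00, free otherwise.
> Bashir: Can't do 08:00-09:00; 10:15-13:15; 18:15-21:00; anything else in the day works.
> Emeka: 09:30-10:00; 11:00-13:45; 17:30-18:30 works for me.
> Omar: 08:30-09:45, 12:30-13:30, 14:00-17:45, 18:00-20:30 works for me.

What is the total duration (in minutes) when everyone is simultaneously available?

15

Rina free: 10:00-14:45, 15:00-16:30 (invert busy blocks within the working day).
Bashir free: 09:00-10:15, 13:15-18:15 (invert busy blocks within the working day).
Emeka free: 09:30-10:00, 11:00-13:45, 17:30-18:30.
Omar free: 08:30-09:45, 12:30-13:30, 14:00-17:45, 18:00-20:30.
Rina ∩ Bashir: 10:00-10:15, 13:15-14:45, 15:00-16:30.
Rina ∩ Bashir ∩ Emeka: 13:15-13:45.
Rina ∩ Bashir ∩ Emeka ∩ Omar: 13:15-13:30.
That's a single block of 15 minutes.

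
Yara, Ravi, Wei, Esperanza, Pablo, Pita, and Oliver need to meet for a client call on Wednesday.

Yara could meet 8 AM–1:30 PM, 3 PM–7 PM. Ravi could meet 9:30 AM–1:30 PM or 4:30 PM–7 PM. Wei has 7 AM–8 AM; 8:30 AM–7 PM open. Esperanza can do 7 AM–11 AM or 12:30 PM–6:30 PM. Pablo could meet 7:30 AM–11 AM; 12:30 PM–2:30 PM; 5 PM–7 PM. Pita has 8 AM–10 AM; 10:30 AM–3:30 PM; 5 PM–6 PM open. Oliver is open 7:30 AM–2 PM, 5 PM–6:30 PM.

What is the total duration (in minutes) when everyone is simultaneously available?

Yara ∩ Ravi: 09:30-13:30, 16:30-19:00.
Yara ∩ Ravi ∩ Wei: 09:30-13:30, 16:30-19:00.
Yara ∩ Ravi ∩ Wei ∩ Esperanza: 09:30-11:00, 12:30-13:30, 16:30-18:30.
Yara ∩ Ravi ∩ Wei ∩ Esperanza ∩ Pablo: 09:30-11:00, 12:30-13:30, 17:00-18:30.
Yara ∩ Ravi ∩ Wei ∩ Esperanza ∩ Pablo ∩ Pita: 09:30-10:00, 10:30-11:00, 12:30-13:30, 17:00-18:00.
Yara ∩ Ravi ∩ Wei ∩ Esperanza ∩ Pablo ∩ Pita ∩ Oliver: 09:30-10:00, 10:30-11:00, 12:30-13:30, 17:00-18:00.
Summing the common windows: 30 + 30 + 60 + 60 = 180 minutes.

180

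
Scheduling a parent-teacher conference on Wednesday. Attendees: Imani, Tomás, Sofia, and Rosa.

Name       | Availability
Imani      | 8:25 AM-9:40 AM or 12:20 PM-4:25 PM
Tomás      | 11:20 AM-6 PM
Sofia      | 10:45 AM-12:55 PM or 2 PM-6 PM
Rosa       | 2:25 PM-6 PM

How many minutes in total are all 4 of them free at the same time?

Imani ∩ Tomás: 12:20-16:25.
Imani ∩ Tomás ∩ Sofia: 12:20-12:55, 14:00-16:25.
Imani ∩ Tomás ∩ Sofia ∩ Rosa: 14:25-16:25.
That's a single block of 120 minutes.

120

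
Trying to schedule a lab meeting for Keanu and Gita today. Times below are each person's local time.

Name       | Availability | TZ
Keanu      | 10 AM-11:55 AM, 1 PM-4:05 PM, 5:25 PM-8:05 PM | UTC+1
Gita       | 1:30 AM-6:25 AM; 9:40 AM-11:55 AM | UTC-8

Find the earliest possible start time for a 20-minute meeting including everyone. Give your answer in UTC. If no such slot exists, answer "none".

Keanu in UTC: 09:00-10:55, 12:00-15:05, 16:25-19:05 (subtract 1h to convert from UTC+1).
Gita in UTC: 09:30-14:25, 17:40-19:55 (add 8h to convert from UTC-8).
Keanu ∩ Gita: 09:30-10:55, 12:00-14:25, 17:40-19:05.
The first common window of at least 20 minutes is 09:30-10:55, so the earliest start is 09:30.

09:30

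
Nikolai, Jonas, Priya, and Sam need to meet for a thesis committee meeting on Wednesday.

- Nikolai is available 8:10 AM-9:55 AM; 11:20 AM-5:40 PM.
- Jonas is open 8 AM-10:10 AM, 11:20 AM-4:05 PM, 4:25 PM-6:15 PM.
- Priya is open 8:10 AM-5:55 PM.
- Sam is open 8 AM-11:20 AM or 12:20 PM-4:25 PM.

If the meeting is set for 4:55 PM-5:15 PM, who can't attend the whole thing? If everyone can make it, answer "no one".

Sam

Nikolai: free for 16:55-17:15. Jonas: free for 16:55-17:15. Priya: free for 16:55-17:15. Sam: not fully free for 16:55-17:15.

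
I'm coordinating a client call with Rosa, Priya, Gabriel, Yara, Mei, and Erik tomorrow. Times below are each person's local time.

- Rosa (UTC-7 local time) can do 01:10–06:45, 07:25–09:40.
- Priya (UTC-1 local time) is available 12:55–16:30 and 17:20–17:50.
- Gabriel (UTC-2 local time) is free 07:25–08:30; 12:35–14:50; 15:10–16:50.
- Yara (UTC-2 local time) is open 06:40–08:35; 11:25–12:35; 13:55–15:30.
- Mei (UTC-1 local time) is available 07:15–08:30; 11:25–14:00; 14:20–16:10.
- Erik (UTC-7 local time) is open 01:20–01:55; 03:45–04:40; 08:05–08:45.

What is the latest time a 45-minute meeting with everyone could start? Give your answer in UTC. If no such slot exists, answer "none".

none

Rosa in UTC: 08:10-13:45, 14:25-16:40 (add 7h to convert from UTC-7).
Priya in UTC: 13:55-17:30, 18:20-18:50 (add 1h to convert from UTC-1).
Gabriel in UTC: 09:25-10:30, 14:35-16:50, 17:10-18:50 (add 2h to convert from UTC-2).
Yara in UTC: 08:40-10:35, 13:25-14:35, 15:55-17:30 (add 2h to convert from UTC-2).
Mei in UTC: 08:15-09:30, 12:25-15:00, 15:20-17:10 (add 1h to convert from UTC-1).
Erik in UTC: 08:20-08:55, 10:45-11:40, 15:05-15:45 (add 7h to convert from UTC-7).
Rosa ∩ Priya: 14:25-16:40.
Rosa ∩ Priya ∩ Gabriel: 14:35-16:40.
Rosa ∩ Priya ∩ Gabriel ∩ Yara: 15:55-16:40.
Rosa ∩ Priya ∩ Gabriel ∩ Yara ∩ Mei: 15:55-16:40.
Rosa ∩ Priya ∩ Gabriel ∩ Yara ∩ Mei ∩ Erik: ∅.
There is no time when everyone is free.
No common window is at least 45 minutes long.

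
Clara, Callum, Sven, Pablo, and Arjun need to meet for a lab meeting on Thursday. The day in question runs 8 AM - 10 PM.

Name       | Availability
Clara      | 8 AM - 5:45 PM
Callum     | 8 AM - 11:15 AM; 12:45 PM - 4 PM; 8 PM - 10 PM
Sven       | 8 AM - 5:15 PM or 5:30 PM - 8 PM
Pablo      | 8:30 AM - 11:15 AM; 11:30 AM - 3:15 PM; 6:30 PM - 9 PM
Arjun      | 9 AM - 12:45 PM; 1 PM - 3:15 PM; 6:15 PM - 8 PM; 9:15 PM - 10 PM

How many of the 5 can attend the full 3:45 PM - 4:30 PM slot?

Clara and Sven can make the full 15:45-16:30 slot — that's 2.

2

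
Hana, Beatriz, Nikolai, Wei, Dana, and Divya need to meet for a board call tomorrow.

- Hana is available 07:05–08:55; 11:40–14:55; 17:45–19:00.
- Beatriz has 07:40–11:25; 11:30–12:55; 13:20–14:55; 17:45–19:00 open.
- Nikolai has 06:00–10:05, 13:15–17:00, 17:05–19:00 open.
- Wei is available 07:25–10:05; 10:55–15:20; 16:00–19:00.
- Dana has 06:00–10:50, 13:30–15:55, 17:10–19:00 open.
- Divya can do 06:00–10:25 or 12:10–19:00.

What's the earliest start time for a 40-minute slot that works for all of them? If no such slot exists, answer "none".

07:40

Hana ∩ Beatriz: 07:40-08:55, 11:40-12:55, 13:20-14:55, 17:45-19:00.
Hana ∩ Beatriz ∩ Nikolai: 07:40-08:55, 13:20-14:55, 17:45-19:00.
Hana ∩ Beatriz ∩ Nikolai ∩ Wei: 07:40-08:55, 13:20-14:55, 17:45-19:00.
Hana ∩ Beatriz ∩ Nikolai ∩ Wei ∩ Dana: 07:40-08:55, 13:30-14:55, 17:45-19:00.
Hana ∩ Beatriz ∩ Nikolai ∩ Wei ∩ Dana ∩ Divya: 07:40-08:55, 13:30-14:55, 17:45-19:00.
The first common window of at least 40 minutes is 07:40-08:55, so the earliest start is 07:40.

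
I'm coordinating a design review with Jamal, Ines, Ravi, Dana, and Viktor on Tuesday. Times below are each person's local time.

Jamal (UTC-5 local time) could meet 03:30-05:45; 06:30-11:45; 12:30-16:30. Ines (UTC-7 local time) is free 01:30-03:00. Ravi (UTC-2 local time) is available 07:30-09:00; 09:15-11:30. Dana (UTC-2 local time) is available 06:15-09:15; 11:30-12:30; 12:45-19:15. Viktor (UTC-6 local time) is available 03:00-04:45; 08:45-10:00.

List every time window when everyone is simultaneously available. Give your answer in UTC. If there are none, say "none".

09:30-10:00

Jamal in UTC: 08:30-10:45, 11:30-16:45, 17:30-21:30 (add 5h to convert from UTC-5).
Ines in UTC: 08:30-10:00 (add 7h to convert from UTC-7).
Ravi in UTC: 09:30-11:00, 11:15-13:30 (add 2h to convert from UTC-2).
Dana in UTC: 08:15-11:15, 13:30-14:30, 14:45-21:15 (add 2h to convert from UTC-2).
Viktor in UTC: 09:00-10:45, 14:45-16:00 (add 6h to convert from UTC-6).
Jamal ∩ Ines: 08:30-10:00.
Jamal ∩ Ines ∩ Ravi: 09:30-10:00.
Jamal ∩ Ines ∩ Ravi ∩ Dana: 09:30-10:00.
Jamal ∩ Ines ∩ Ravi ∩ Dana ∩ Viktor: 09:30-10:00.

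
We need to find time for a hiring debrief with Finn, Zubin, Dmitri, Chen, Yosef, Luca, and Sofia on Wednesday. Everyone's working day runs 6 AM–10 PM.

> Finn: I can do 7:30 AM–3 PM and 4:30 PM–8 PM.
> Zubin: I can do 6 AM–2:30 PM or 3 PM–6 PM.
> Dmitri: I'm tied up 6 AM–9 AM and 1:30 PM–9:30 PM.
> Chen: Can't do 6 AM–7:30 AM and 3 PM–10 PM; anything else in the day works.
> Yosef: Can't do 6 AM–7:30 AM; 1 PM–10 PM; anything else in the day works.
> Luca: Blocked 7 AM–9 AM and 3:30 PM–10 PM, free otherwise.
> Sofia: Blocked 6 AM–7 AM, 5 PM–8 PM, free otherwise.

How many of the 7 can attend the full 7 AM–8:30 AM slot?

2

Finn free: 07:30-15:00, 16:30-20:00.
Zubin free: 06:00-14:30, 15:00-18:00.
Dmitri free: 09:00-13:30, 21:30-22:00 (invert busy blocks within the working day).
Chen free: 07:30-15:00 (invert busy blocks within the working day).
Yosef free: 07:30-13:00 (invert busy blocks within the working day).
Luca free: 06:00-07:00, 09:00-15:30 (invert busy blocks within the working day).
Sofia free: 07:00-17:00, 20:00-22:00 (invert busy blocks within the working day).
Zubin and Sofia can make the full 07:00-08:30 slot — that's 2.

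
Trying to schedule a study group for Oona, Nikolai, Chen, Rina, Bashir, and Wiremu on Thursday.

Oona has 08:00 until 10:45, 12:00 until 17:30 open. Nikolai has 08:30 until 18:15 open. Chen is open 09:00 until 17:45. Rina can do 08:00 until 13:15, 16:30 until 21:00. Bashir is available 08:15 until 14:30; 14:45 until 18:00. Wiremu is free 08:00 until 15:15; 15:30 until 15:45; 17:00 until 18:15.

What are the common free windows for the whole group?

09:00-10:45, 12:00-13:15, 17:00-17:30

Oona ∩ Nikolai: 08:30-10:45, 12:00-17:30.
Oona ∩ Nikolai ∩ Chen: 09:00-10:45, 12:00-17:30.
Oona ∩ Nikolai ∩ Chen ∩ Rina: 09:00-10:45, 12:00-13:15, 16:30-17:30.
Oona ∩ Nikolai ∩ Chen ∩ Rina ∩ Bashir: 09:00-10:45, 12:00-13:15, 16:30-17:30.
Oona ∩ Nikolai ∩ Chen ∩ Rina ∩ Bashir ∩ Wiremu: 09:00-10:45, 12:00-13:15, 17:00-17:30.
Those are the intersection windows.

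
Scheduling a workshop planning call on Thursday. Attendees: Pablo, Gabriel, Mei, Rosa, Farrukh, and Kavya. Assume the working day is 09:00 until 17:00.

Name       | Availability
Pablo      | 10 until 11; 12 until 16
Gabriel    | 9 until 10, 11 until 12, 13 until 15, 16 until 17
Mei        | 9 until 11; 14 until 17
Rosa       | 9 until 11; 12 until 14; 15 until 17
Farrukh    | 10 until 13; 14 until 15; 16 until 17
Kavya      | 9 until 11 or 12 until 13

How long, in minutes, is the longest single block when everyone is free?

0

Pablo ∩ Gabriel: 13:00-15:00.
Pablo ∩ Gabriel ∩ Mei: 14:00-15:00.
Pablo ∩ Gabriel ∩ Mei ∩ Rosa: ∅.
Pablo ∩ Gabriel ∩ Mei ∩ Rosa ∩ Farrukh: ∅.
Pablo ∩ Gabriel ∩ Mei ∩ Rosa ∩ Farrukh ∩ Kavya: ∅.
There is no time when everyone is free.
No common window exists, so the longest block is 0 minutes.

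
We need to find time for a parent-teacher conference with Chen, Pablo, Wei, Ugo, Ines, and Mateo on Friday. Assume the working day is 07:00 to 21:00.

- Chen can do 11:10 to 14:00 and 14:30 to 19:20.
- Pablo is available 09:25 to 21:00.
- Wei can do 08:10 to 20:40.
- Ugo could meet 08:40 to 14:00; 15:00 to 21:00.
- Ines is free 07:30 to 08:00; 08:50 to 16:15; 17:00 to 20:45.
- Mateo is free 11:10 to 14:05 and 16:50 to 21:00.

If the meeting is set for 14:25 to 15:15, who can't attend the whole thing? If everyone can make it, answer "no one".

Chen: not fully free for 14:25-15:15. Pablo: free for 14:25-15:15. Wei: free for 14:25-15:15. Ugo: not fully free for 14:25-15:15. Ines: free for 14:25-15:15. Mateo: not fully free for 14:25-15:15.

Chen, Mateo, Ugo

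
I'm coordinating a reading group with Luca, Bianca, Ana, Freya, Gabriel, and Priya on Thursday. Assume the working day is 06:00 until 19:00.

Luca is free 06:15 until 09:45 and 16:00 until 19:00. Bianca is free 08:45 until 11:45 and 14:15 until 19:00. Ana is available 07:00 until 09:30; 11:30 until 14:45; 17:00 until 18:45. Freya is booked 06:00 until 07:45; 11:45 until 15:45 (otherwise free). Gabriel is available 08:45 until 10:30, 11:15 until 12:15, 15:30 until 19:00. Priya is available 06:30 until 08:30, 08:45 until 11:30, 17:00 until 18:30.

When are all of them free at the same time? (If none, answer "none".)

08:45-09:30, 17:00-18:30

Luca free: 06:15-09:45, 16:00-19:00.
Bianca free: 08:45-11:45, 14:15-19:00.
Ana free: 07:00-09:30, 11:30-14:45, 17:00-18:45.
Freya free: 07:45-11:45, 15:45-19:00 (invert busy blocks within the working day).
Gabriel free: 08:45-10:30, 11:15-12:15, 15:30-19:00.
Priya free: 06:30-08:30, 08:45-11:30, 17:00-18:30.
Luca ∩ Bianca: 08:45-09:45, 16:00-19:00.
Luca ∩ Bianca ∩ Ana: 08:45-09:30, 17:00-18:45.
Luca ∩ Bianca ∩ Ana ∩ Freya: 08:45-09:30, 17:00-18:45.
Luca ∩ Bianca ∩ Ana ∩ Freya ∩ Gabriel: 08:45-09:30, 17:00-18:45.
Luca ∩ Bianca ∩ Ana ∩ Freya ∩ Gabriel ∩ Priya: 08:45-09:30, 17:00-18:30.
So the common availability across everyone is 08:45-09:30, 17:00-18:30.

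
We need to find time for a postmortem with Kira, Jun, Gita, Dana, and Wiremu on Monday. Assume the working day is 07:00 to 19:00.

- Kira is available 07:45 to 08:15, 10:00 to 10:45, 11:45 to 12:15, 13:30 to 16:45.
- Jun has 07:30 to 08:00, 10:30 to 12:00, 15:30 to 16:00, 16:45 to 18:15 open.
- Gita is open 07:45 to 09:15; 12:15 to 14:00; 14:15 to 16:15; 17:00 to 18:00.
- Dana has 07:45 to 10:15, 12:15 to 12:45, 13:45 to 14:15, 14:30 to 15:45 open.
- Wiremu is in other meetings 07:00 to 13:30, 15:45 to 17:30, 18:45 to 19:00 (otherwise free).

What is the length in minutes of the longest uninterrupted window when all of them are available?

15

Kira free: 07:45-08:15, 10:00-10:45, 11:45-12:15, 13:30-16:45.
Jun free: 07:30-08:00, 10:30-12:00, 15:30-16:00, 16:45-18:15.
Gita free: 07:45-09:15, 12:15-14:00, 14:15-16:15, 17:00-18:00.
Dana free: 07:45-10:15, 12:15-12:45, 13:45-14:15, 14:30-15:45.
Wiremu free: 13:30-15:45, 17:30-18:45 (invert busy blocks within the working day).
Kira ∩ Jun: 07:45-08:00, 10:30-10:45, 11:45-12:00, 15:30-16:00.
Kira ∩ Jun ∩ Gita: 07:45-08:00, 15:30-16:00.
Kira ∩ Jun ∩ Gita ∩ Dana: 07:45-08:00, 15:30-15:45.
Kira ∩ Jun ∩ Gita ∩ Dana ∩ Wiremu: 15:30-15:45.
Those are the intersection windows.
The longest is 15:30-15:45 at 15 minutes.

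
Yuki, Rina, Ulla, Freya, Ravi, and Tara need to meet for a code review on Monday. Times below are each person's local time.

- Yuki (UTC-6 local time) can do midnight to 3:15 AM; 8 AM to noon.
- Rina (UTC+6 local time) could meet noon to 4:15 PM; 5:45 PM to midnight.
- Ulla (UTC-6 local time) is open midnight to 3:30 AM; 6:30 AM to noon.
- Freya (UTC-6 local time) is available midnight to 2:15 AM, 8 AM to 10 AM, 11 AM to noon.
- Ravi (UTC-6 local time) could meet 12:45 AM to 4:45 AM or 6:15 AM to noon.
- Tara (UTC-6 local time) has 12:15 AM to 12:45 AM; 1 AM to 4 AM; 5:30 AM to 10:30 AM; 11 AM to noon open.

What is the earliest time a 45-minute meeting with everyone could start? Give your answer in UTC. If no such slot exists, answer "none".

Yuki in UTC: 06:00-09:15, 14:00-18:00 (add 6h to convert from UTC-6).
Rina in UTC: 06:00-10:15, 11:45-18:00 (subtract 6h to convert from UTC+6).
Ulla in UTC: 06:00-09:30, 12:30-18:00 (add 6h to convert from UTC-6).
Freya in UTC: 06:00-08:15, 14:00-16:00, 17:00-18:00 (add 6h to convert from UTC-6).
Ravi in UTC: 06:45-10:45, 12:15-18:00 (add 6h to convert from UTC-6).
Tara in UTC: 06:15-06:45, 07:00-10:00, 11:30-16:30, 17:00-18:00 (add 6h to convert from UTC-6).
Yuki ∩ Rina: 06:00-09:15, 14:00-18:00.
Yuki ∩ Rina ∩ Ulla: 06:00-09:15, 14:00-18:00.
Yuki ∩ Rina ∩ Ulla ∩ Freya: 06:00-08:15, 14:00-16:00, 17:00-18:00.
Yuki ∩ Rina ∩ Ulla ∩ Freya ∩ Ravi: 06:45-08:15, 14:00-16:00, 17:00-18:00.
Yuki ∩ Rina ∩ Ulla ∩ Freya ∩ Ravi ∩ Tara: 07:00-08:15, 14:00-16:00, 17:00-18:00.
Those are the intersection windows.
The first common window of at least 45 minutes is 07:00-08:15, so the earliest start is 07:00.

07:00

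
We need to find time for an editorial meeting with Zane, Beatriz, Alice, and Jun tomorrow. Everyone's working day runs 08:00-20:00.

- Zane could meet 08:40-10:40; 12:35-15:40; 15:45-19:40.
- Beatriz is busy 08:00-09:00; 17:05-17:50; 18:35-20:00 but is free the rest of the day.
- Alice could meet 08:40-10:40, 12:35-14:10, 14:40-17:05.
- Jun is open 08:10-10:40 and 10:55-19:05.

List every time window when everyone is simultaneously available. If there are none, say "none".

09:00-10:40, 12:35-14:10, 14:40-15:40, 15:45-17:05

Zane free: 08:40-10:40, 12:35-15:40, 15:45-19:40.
Beatriz free: 09:00-17:05, 17:50-18:35 (invert busy blocks within the working day).
Alice free: 08:40-10:40, 12:35-14:10, 14:40-17:05.
Jun free: 08:10-10:40, 10:55-19:05.
Zane ∩ Beatriz: 09:00-10:40, 12:35-15:40, 15:45-17:05, 17:50-18:35.
Zane ∩ Beatriz ∩ Alice: 09:00-10:40, 12:35-14:10, 14:40-15:40, 15:45-17:05.
Zane ∩ Beatriz ∩ Alice ∩ Jun: 09:00-10:40, 12:35-14:10, 14:40-15:40, 15:45-17:05.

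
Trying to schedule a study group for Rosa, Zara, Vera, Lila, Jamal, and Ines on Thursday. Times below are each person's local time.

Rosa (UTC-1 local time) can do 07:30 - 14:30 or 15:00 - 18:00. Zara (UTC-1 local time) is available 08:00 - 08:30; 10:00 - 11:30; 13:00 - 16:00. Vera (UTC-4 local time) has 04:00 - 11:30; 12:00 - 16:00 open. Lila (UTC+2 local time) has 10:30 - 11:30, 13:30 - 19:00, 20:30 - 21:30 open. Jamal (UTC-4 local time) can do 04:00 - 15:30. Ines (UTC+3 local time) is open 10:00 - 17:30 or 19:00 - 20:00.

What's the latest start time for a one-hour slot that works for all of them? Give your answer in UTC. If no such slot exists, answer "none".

Rosa in UTC: 08:30-15:30, 16:00-19:00 (add 1h to convert from UTC-1).
Zara in UTC: 09:00-09:30, 11:00-12:30, 14:00-17:00 (add 1h to convert from UTC-1).
Vera in UTC: 08:00-15:30, 16:00-20:00 (add 4h to convert from UTC-4).
Lila in UTC: 08:30-09:30, 11:30-17:00, 18:30-19:30 (subtract 2h to convert from UTC+2).
Jamal in UTC: 08:00-19:30 (add 4h to convert from UTC-4).
Ines in UTC: 07:00-14:30, 16:00-17:00 (subtract 3h to convert from UTC+3).
Rosa ∩ Zara: 09:00-09:30, 11:00-12:30, 14:00-15:30, 16:00-17:00.
Rosa ∩ Zara ∩ Vera: 09:00-09:30, 11:00-12:30, 14:00-15:30, 16:00-17:00.
Rosa ∩ Zara ∩ Vera ∩ Lila: 09:00-09:30, 11:30-12:30, 14:00-15:30, 16:00-17:00.
Rosa ∩ Zara ∩ Vera ∩ Lila ∩ Jamal: 09:00-09:30, 11:30-12:30, 14:00-15:30, 16:00-17:00.
Rosa ∩ Zara ∩ Vera ∩ Lila ∩ Jamal ∩ Ines: 09:00-09:30, 11:30-12:30, 14:00-14:30, 16:00-17:00.
So the common availability across everyone is 09:00-09:30, 11:30-12:30, 14:00-14:30, 16:00-17:00.
The last common window of at least 60 minutes is 16:00-17:00; a 60-minute meeting can start as late as 16:00 and still end by 17:00.

16:00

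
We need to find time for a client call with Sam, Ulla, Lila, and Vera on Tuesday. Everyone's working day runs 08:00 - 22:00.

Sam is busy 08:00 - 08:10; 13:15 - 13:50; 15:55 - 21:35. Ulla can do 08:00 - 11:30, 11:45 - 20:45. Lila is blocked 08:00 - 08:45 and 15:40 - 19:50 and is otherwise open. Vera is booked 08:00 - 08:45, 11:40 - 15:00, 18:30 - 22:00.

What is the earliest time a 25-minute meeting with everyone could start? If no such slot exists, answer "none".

Sam free: 08:10-13:15, 13:50-15:55, 21:35-22:00 (invert busy blocks within the working day).
Ulla free: 08:00-11:30, 11:45-20:45.
Lila free: 08:45-15:40, 19:50-22:00 (invert busy blocks within the working day).
Vera free: 08:45-11:40, 15:00-18:30 (invert busy blocks within the working day).
Sam ∩ Ulla: 08:10-11:30, 11:45-13:15, 13:50-15:55.
Sam ∩ Ulla ∩ Lila: 08:45-11:30, 11:45-13:15, 13:50-15:40.
Sam ∩ Ulla ∩ Lila ∩ Vera: 08:45-11:30, 15:00-15:40.
The first common window of at least 25 minutes is 08:45-11:30, so the earliest start is 08:45.

08:45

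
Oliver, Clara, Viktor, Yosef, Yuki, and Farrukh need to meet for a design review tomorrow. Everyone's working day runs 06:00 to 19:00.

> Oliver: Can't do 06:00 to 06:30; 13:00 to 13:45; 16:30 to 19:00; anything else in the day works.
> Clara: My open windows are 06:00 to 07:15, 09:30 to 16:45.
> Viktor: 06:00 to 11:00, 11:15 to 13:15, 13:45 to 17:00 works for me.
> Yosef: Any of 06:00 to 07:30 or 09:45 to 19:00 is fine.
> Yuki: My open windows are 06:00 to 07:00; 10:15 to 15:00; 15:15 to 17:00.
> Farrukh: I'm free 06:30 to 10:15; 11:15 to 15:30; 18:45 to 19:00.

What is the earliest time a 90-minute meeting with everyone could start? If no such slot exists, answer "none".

11:15

Oliver free: 06:30-13:00, 13:45-16:30 (invert busy blocks within the working day).
Clara free: 06:00-07:15, 09:30-16:45.
Viktor free: 06:00-11:00, 11:15-13:15, 13:45-17:00.
Yosef free: 06:00-07:30, 09:45-19:00.
Yuki free: 06:00-07:00, 10:15-15:00, 15:15-17:00.
Farrukh free: 06:30-10:15, 11:15-15:30, 18:45-19:00.
Oliver ∩ Clara: 06:30-07:15, 09:30-13:00, 13:45-16:30.
Oliver ∩ Clara ∩ Viktor: 06:30-07:15, 09:30-11:00, 11:15-13:00, 13:45-16:30.
Oliver ∩ Clara ∩ Viktor ∩ Yosef: 06:30-07:15, 09:45-11:00, 11:15-13:00, 13:45-16:30.
Oliver ∩ Clara ∩ Viktor ∩ Yosef ∩ Yuki: 06:30-07:00, 10:15-11:00, 11:15-13:00, 13:45-15:00, 15:15-16:30.
Oliver ∩ Clara ∩ Viktor ∩ Yosef ∩ Yuki ∩ Farrukh: 06:30-07:00, 11:15-13:00, 13:45-15:00, 15:15-15:30.
The first common window of at least 90 minutes is 11:15-13:00, so the earliest start is 11:15.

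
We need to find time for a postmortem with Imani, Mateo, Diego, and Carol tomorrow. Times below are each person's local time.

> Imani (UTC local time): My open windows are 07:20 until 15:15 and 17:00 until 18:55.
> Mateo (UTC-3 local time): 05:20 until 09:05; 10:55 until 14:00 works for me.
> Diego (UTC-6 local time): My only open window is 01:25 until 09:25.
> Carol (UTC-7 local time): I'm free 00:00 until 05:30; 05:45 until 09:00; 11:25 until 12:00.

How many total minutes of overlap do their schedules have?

305

Imani in UTC: 07:20-15:15, 17:00-18:55.
Mateo in UTC: 08:20-12:05, 13:55-17:00 (add 3h to convert from UTC-3).
Diego in UTC: 07:25-15:25 (add 6h to convert from UTC-6).
Carol in UTC: 07:00-12:30, 12:45-16:00, 18:25-19:00 (add 7h to convert from UTC-7).
Imani ∩ Mateo: 08:20-12:05, 13:55-15:15.
Imani ∩ Mateo ∩ Diego: 08:20-12:05, 13:55-15:15.
Imani ∩ Mateo ∩ Diego ∩ Carol: 08:20-12:05, 13:55-15:15.
Summing the common windows: 225 + 80 = 305 minutes.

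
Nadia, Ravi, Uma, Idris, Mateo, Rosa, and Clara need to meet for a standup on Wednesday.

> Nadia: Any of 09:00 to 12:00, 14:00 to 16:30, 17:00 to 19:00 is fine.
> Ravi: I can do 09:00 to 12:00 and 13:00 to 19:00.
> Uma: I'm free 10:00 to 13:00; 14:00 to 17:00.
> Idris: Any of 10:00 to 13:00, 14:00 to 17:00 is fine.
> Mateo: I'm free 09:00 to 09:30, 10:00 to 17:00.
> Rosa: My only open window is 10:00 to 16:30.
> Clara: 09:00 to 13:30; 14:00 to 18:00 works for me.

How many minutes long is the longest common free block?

Nadia ∩ Ravi: 09:00-12:00, 14:00-16:30, 17:00-19:00.
Nadia ∩ Ravi ∩ Uma: 10:00-12:00, 14:00-16:30.
Nadia ∩ Ravi ∩ Uma ∩ Idris: 10:00-12:00, 14:00-16:30.
Nadia ∩ Ravi ∩ Uma ∩ Idris ∩ Mateo: 10:00-12:00, 14:00-16:30.
Nadia ∩ Ravi ∩ Uma ∩ Idris ∩ Mateo ∩ Rosa: 10:00-12:00, 14:00-16:30.
Nadia ∩ Ravi ∩ Uma ∩ Idris ∩ Mateo ∩ Rosa ∩ Clara: 10:00-12:00, 14:00-16:30.
The longest is 14:00-16:30 at 150 minutes.

150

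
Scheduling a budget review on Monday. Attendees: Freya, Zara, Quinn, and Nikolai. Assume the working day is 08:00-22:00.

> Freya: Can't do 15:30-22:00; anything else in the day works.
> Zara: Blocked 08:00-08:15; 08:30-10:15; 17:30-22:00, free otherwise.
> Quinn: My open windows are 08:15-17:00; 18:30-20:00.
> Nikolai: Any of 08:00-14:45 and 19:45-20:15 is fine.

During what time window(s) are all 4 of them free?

Freya free: 08:00-15:30 (invert busy blocks within the working day).
Zara free: 08:15-08:30, 10:15-17:30 (invert busy blocks within the working day).
Quinn free: 08:15-17:00, 18:30-20:00.
Nikolai free: 08:00-14:45, 19:45-20:15.
Freya ∩ Zara: 08:15-08:30, 10:15-15:30.
Freya ∩ Zara ∩ Quinn: 08:15-08:30, 10:15-15:30.
Freya ∩ Zara ∩ Quinn ∩ Nikolai: 08:15-08:30, 10:15-14:45.

08:15-08:30, 10:15-14:45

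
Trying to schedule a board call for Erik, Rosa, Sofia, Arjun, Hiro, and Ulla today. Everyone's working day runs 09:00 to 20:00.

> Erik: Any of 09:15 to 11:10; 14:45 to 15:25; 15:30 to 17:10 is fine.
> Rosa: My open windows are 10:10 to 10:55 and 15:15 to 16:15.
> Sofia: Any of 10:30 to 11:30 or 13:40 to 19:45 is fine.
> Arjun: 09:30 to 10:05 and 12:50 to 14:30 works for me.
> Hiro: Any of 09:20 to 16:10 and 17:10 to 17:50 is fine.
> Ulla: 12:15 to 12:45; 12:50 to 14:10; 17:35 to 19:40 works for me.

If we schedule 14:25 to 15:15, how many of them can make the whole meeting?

2

Sofia and Hiro can make the full 14:25-15:15 slot — that's 2.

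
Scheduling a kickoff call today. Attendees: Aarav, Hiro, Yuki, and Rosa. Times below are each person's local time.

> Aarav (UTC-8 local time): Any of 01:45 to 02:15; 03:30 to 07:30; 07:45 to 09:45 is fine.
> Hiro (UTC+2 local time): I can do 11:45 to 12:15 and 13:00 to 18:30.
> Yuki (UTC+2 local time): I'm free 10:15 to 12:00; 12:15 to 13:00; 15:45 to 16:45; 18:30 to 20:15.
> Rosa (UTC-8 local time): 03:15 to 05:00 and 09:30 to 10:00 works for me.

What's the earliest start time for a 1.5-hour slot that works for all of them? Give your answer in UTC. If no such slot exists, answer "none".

Aarav in UTC: 09:45-10:15, 11:30-15:30, 15:45-17:45 (add 8h to convert from UTC-8).
Hiro in UTC: 09:45-10:15, 11:00-16:30 (subtract 2h to convert from UTC+2).
Yuki in UTC: 08:15-10:00, 10:15-11:00, 13:45-14:45, 16:30-18:15 (subtract 2h to convert from UTC+2).
Rosa in UTC: 11:15-13:00, 17:30-18:00 (add 8h to convert from UTC-8).
Aarav ∩ Hiro: 09:45-10:15, 11:30-15:30, 15:45-16:30.
Aarav ∩ Hiro ∩ Yuki: 09:45-10:00, 13:45-14:45.
Aarav ∩ Hiro ∩ Yuki ∩ Rosa: ∅.
There is no time when everyone is free.
No common window is at least 90 minutes long.

none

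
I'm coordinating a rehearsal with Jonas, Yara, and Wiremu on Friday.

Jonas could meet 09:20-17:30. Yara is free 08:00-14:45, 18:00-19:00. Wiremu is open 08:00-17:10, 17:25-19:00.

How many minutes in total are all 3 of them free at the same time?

325

Jonas ∩ Yara: 09:20-14:45.
Jonas ∩ Yara ∩ Wiremu: 09:20-14:45.
That's a single block of 325 minutes.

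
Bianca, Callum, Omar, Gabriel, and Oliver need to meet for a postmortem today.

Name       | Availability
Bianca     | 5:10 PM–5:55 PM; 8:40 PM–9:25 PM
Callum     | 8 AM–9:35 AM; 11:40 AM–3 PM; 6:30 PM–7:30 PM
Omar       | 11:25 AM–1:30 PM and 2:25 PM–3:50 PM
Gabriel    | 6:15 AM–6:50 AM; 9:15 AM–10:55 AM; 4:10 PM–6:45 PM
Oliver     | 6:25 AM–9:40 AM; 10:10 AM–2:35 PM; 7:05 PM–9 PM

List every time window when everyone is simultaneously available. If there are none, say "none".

Bianca ∩ Callum: ∅.
Bianca ∩ Callum ∩ Omar: ∅.
Bianca ∩ Callum ∩ Omar ∩ Gabriel: ∅.
Bianca ∩ Callum ∩ Omar ∩ Gabriel ∩ Oliver: ∅.
There is no time when everyone is free.

none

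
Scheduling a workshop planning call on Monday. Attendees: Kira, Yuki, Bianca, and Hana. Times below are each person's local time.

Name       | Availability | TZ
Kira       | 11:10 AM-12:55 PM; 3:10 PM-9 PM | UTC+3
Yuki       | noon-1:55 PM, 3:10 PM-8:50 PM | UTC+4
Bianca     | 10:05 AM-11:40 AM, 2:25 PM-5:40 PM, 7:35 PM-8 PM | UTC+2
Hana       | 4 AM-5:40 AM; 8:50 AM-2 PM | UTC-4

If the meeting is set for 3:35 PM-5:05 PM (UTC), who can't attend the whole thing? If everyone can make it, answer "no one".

Bianca, Yuki

Kira in UTC: 08:10-09:55, 12:10-18:00 (subtract 3h to convert from UTC+3).
Yuki in UTC: 08:00-09:55, 11:10-16:50 (subtract 4h to convert from UTC+4).
Bianca in UTC: 08:05-09:40, 12:25-15:40, 17:35-18:00 (subtract 2h to convert from UTC+2).
Hana in UTC: 08:00-09:40, 12:50-18:00 (add 4h to convert from UTC-4).
Kira: free for 15:35-17:05. Yuki: not fully free for 15:35-17:05. Bianca: not fully free for 15:35-17:05. Hana: free for 15:35-17:05.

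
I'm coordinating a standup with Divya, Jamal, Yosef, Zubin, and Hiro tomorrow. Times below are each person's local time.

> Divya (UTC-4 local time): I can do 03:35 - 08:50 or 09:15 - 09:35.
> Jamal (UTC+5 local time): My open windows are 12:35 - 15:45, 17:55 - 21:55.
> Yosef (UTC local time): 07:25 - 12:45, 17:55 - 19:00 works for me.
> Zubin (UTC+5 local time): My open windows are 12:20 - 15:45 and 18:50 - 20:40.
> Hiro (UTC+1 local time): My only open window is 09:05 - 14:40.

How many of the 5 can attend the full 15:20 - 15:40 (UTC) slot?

Divya in UTC: 07:35-12:50, 13:15-13:35 (add 4h to convert from UTC-4).
Jamal in UTC: 07:35-10:45, 12:55-16:55 (subtract 5h to convert from UTC+5).
Yosef in UTC: 07:25-12:45, 17:55-19:00.
Zubin in UTC: 07:20-10:45, 13:50-15:40 (subtract 5h to convert from UTC+5).
Hiro in UTC: 08:05-13:40 (subtract 1h to convert from UTC+1).
Jamal and Zubin can make the full 15:20-15:40 slot — that's 2.

2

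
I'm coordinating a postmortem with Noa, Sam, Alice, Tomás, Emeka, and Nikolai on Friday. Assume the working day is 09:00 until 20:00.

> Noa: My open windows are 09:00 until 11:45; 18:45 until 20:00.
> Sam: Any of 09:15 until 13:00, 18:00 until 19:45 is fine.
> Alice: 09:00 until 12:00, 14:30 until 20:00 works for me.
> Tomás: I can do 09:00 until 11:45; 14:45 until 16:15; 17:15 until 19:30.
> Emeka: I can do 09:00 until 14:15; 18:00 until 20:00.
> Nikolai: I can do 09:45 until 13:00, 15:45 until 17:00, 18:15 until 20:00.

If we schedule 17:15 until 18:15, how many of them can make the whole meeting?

2

Alice and Tomás can make the full 17:15-18:15 slot — that's 2.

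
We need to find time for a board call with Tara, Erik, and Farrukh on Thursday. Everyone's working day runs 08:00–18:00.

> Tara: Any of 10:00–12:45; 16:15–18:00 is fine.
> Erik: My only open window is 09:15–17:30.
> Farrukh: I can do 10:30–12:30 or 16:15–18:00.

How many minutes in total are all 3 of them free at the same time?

195

Tara ∩ Erik: 10:00-12:45, 16:15-17:30.
Tara ∩ Erik ∩ Farrukh: 10:30-12:30, 16:15-17:30.
So the common availability across everyone is 10:30-12:30, 16:15-17:30.
Summing the common windows: 120 + 75 = 195 minutes.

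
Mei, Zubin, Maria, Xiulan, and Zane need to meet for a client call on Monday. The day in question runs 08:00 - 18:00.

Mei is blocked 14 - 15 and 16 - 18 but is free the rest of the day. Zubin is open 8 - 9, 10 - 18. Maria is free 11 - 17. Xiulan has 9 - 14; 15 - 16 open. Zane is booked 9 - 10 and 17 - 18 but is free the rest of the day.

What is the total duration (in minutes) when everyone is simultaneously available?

Mei free: 08:00-14:00, 15:00-16:00 (invert busy blocks within the working day).
Zubin free: 08:00-09:00, 10:00-18:00.
Maria free: 11:00-17:00.
Xiulan free: 09:00-14:00, 15:00-16:00.
Zane free: 08:00-09:00, 10:00-17:00 (invert busy blocks within the working day).
Mei ∩ Zubin: 08:00-09:00, 10:00-14:00, 15:00-16:00.
Mei ∩ Zubin ∩ Maria: 11:00-14:00, 15:00-16:00.
Mei ∩ Zubin ∩ Maria ∩ Xiulan: 11:00-14:00, 15:00-16:00.
Mei ∩ Zubin ∩ Maria ∩ Xiulan ∩ Zane: 11:00-14:00, 15:00-16:00.
Those are the intersection windows.
Summing the common windows: 180 + 60 = 240 minutes.

240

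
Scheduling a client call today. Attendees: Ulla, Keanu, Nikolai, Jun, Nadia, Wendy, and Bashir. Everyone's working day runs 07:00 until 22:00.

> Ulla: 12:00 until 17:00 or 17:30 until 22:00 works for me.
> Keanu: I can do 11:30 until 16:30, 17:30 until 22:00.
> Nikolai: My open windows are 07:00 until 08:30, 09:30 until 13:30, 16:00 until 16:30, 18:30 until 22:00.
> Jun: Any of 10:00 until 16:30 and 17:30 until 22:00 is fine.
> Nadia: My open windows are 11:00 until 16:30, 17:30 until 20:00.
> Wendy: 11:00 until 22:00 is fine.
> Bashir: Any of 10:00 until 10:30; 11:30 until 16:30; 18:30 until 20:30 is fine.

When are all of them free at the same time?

12:00-13:30, 16:00-16:30, 18:30-20:00

Ulla ∩ Keanu: 12:00-16:30, 17:30-22:00.
Ulla ∩ Keanu ∩ Nikolai: 12:00-13:30, 16:00-16:30, 18:30-22:00.
Ulla ∩ Keanu ∩ Nikolai ∩ Jun: 12:00-13:30, 16:00-16:30, 18:30-22:00.
Ulla ∩ Keanu ∩ Nikolai ∩ Jun ∩ Nadia: 12:00-13:30, 16:00-16:30, 18:30-20:00.
Ulla ∩ Keanu ∩ Nikolai ∩ Jun ∩ Nadia ∩ Wendy: 12:00-13:30, 16:00-16:30, 18:30-20:00.
Ulla ∩ Keanu ∩ Nikolai ∩ Jun ∩ Nadia ∩ Wendy ∩ Bashir: 12:00-13:30, 16:00-16:30, 18:30-20:00.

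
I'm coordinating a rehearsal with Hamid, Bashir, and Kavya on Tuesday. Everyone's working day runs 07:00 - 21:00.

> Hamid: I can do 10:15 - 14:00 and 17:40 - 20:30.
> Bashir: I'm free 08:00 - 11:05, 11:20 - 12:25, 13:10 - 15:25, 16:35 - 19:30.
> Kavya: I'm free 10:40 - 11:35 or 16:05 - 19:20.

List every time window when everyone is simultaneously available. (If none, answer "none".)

10:40-11:05, 11:20-11:35, 17:40-19:20

Hamid ∩ Bashir: 10:15-11:05, 11:20-12:25, 13:10-14:00, 17:40-19:30.
Hamid ∩ Bashir ∩ Kavya: 10:40-11:05, 11:20-11:35, 17:40-19:20.
Those are the intersection windows.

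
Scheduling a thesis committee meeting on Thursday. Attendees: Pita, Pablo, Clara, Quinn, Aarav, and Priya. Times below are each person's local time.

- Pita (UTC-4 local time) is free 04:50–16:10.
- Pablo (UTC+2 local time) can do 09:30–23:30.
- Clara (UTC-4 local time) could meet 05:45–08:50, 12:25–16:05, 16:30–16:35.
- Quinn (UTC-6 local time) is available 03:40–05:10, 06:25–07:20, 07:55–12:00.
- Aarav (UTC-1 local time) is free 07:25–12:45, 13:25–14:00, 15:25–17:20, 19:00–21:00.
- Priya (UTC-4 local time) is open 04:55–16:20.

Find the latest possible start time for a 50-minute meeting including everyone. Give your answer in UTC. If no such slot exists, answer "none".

Pita in UTC: 08:50-20:10 (add 4h to convert from UTC-4).
Pablo in UTC: 07:30-21:30 (subtract 2h to convert from UTC+2).
Clara in UTC: 09:45-12:50, 16:25-20:05, 20:30-20:35 (add 4h to convert from UTC-4).
Quinn in UTC: 09:40-11:10, 12:25-13:20, 13:55-18:00 (add 6h to convert from UTC-6).
Aarav in UTC: 08:25-13:45, 14:25-15:00, 16:25-18:20, 20:00-22:00 (add 1h to convert from UTC-1).
Priya in UTC: 08:55-20:20 (add 4h to convert from UTC-4).
Pita ∩ Pablo: 08:50-20:10.
Pita ∩ Pablo ∩ Clara: 09:45-12:50, 16:25-20:05.
Pita ∩ Pablo ∩ Clara ∩ Quinn: 09:45-11:10, 12:25-12:50, 16:25-18:00.
Pita ∩ Pablo ∩ Clara ∩ Quinn ∩ Aarav: 09:45-11:10, 12:25-12:50, 16:25-18:00.
Pita ∩ Pablo ∩ Clara ∩ Quinn ∩ Aarav ∩ Priya: 09:45-11:10, 12:25-12:50, 16:25-18:00.
Those are the intersection windows.
The last common window of at least 50 minutes is 16:25-18:00; a 50-minute meeting can start as late as 17:10 and still end by 18:00.

17:10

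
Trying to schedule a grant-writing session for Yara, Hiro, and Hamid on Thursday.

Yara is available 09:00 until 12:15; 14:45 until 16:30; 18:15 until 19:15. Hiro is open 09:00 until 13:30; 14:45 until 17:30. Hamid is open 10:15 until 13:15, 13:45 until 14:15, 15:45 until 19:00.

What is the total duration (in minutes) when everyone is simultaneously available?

165

Yara ∩ Hiro: 09:00-12:15, 14:45-16:30.
Yara ∩ Hiro ∩ Hamid: 10:15-12:15, 15:45-16:30.
Summing the common windows: 120 + 45 = 165 minutes.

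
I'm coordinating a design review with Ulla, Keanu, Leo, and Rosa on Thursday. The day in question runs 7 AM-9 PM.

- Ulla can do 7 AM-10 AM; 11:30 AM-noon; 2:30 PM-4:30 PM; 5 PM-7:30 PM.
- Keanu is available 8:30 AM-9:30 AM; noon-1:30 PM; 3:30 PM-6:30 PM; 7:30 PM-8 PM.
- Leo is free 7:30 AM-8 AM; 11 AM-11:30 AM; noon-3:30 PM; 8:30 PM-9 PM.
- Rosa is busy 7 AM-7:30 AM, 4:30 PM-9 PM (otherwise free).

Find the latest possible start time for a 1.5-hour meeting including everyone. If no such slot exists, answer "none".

none

Ulla free: 07:00-10:00, 11:30-12:00, 14:30-16:30, 17:00-19:30.
Keanu free: 08:30-09:30, 12:00-13:30, 15:30-18:30, 19:30-20:00.
Leo free: 07:30-08:00, 11:00-11:30, 12:00-15:30, 20:30-21:00.
Rosa free: 07:30-16:30 (invert busy blocks within the working day).
Ulla ∩ Keanu: 08:30-09:30, 15:30-16:30, 17:00-18:30.
Ulla ∩ Keanu ∩ Leo: ∅.
Ulla ∩ Keanu ∩ Leo ∩ Rosa: ∅.
There is no time when everyone is free.
No common window is at least 90 minutes long.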